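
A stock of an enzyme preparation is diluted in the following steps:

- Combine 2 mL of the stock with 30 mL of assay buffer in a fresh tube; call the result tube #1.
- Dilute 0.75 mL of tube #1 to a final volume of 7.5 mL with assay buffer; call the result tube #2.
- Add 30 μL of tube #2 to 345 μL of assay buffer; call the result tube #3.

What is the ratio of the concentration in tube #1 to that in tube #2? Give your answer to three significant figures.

Step 1: 2 mL + 30 mL = 32 mL total → factor 32/2 = 16
Step 2: 0.75 mL brought to 7.5 mL → factor 7.5/0.75 = 10
Dilution factor to tube #1 = 16; to tube #2 = 160
[tube #1]/[tube #2] = (factor to tube #2)/(factor to tube #1) = 160/16 = 10.0

10.0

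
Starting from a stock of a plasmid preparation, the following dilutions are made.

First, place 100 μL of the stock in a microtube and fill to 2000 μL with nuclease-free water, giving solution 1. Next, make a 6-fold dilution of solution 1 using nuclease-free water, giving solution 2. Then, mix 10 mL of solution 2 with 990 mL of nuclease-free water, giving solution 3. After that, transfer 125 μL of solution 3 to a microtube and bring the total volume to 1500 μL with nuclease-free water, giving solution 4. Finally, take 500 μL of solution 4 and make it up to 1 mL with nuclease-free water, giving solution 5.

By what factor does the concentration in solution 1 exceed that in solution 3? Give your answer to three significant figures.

Step 1: 100 μL brought to 2000 μL → factor 2000/100 = 20
Step 2: 6-fold → factor 6
Step 3: 10 mL + 990 mL = 1000 mL total → factor 1000/10 = 100
Dilution factor to solution 1 = 20; to solution 3 = 12000
[solution 1]/[solution 3] = (factor to solution 3)/(factor to solution 1) = 12000/20 = 600

600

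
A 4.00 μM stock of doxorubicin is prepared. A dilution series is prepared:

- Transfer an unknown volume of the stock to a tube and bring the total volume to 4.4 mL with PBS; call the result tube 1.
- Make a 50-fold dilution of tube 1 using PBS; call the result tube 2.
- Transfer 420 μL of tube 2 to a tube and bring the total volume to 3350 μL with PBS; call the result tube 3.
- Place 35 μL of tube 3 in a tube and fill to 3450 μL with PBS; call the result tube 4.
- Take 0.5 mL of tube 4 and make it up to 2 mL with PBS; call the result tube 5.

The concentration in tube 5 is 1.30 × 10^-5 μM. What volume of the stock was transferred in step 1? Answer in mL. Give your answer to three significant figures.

2.25 mL

Step 1: v brought to 4.4 mL → factor = 4.4 mL/v
Step 2: 50-fold → factor 50
Step 3: 420 μL brought to 3350 μL → factor 3350/420 = 7.9762
Step 4: 35 μL brought to 3450 μL → factor 3450/35 = 98.571
Step 5: 0.5 mL brought to 2 mL → factor 2/0.5 = 4
Product of known-step factors = 1.5724 × 10^5
Overall factor = 4.00 μM / (1.30 × 10^-5 μM) = 3.0769 × 10^5
Step-1 factor = 3.0769 × 10^5 / 1.5724 × 10^5 = 1.9568
v = 4.4 mL / 1.9568 = 2.25 mL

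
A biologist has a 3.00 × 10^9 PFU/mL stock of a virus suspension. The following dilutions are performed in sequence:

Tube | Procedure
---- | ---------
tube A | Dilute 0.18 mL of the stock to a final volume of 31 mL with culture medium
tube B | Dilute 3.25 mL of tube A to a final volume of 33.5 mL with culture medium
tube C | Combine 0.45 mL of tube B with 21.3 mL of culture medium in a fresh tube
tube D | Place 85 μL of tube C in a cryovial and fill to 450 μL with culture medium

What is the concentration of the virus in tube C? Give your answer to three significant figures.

3.50 × 10^4 PFU/mL

Step 1: 0.18 mL brought to 31 mL → factor 31/0.18 = 172.22
Step 2: 3.25 mL brought to 33.5 mL → factor 33.5/3.25 = 10.308
Step 3: 0.45 mL + 21.3 mL = 21.75 mL total → factor 21.75/0.45 = 48.333
Dilution factor through tube C = 172.22 × 10.308 × 48.333 = 85802
[tube C] = 3.00 × 10^9 PFU/mL / 85802 = 3.50 × 10^4 PFU/mL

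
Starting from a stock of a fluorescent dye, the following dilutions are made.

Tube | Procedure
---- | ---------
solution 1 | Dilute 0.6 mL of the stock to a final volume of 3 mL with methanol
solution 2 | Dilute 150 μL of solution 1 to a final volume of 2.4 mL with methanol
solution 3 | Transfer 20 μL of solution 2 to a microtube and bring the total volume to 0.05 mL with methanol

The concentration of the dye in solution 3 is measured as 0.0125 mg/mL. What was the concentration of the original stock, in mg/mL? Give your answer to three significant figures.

2.50 mg/mL

Step 1: 0.6 mL brought to 3 mL → factor 3/0.6 = 5
Step 2: 150 μL brought to 2.4 mL → factor 2400/150 = 16
Step 3: 20 μL brought to 0.05 mL → factor 50/20 = 2.5
Overall dilution factor = 5 × 16 × 2.5 = 200
Stock = 0.0125 mg/mL × 200 = 2.50 mg/mL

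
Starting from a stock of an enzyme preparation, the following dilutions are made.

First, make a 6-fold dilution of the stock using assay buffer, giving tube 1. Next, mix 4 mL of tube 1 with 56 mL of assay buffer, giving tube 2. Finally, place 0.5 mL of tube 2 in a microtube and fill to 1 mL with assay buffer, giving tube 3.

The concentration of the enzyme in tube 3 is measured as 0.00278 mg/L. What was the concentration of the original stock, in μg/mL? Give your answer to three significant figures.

0.500 μg/mL

Step 1: 6-fold → factor 6
Step 2: 4 mL + 56 mL = 60 mL total → factor 60/4 = 15
Step 3: 0.5 mL brought to 1 mL → factor 1/0.5 = 2
Overall dilution factor = 6 × 15 × 2 = 180
Stock = 0.00278 mg/L × 180 = 0.5004 mg/L = 0.500 μg/mL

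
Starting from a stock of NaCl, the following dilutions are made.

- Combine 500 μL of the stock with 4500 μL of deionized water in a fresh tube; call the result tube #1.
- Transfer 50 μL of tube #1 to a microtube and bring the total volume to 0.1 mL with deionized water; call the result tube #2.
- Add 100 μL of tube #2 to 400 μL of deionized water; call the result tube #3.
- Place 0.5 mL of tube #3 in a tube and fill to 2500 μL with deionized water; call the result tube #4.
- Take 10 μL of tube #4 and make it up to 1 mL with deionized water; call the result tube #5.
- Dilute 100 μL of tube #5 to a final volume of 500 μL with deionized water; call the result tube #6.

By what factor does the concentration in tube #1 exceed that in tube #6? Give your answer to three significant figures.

Step 1: 500 μL + 4500 μL = 5000 μL total → factor 5000/500 = 10
Step 2: 50 μL brought to 0.1 mL → factor 100/50 = 2
Step 3: 100 μL + 400 μL = 500 μL total → factor 500/100 = 5
Step 4: 0.5 mL brought to 2500 μL → factor 2.5/0.5 = 5
Step 5: 10 μL brought to 1 mL → factor 1000/10 = 100
Step 6: 100 μL brought to 500 μL → factor 500/100 = 5
Dilution factor to tube #1 = 10; to tube #6 = 2.5 × 10^5
[tube #1]/[tube #6] = (factor to tube #6)/(factor to tube #1) = 2.5 × 10^5/10 = 2.50 × 10^4

2.50 × 10^4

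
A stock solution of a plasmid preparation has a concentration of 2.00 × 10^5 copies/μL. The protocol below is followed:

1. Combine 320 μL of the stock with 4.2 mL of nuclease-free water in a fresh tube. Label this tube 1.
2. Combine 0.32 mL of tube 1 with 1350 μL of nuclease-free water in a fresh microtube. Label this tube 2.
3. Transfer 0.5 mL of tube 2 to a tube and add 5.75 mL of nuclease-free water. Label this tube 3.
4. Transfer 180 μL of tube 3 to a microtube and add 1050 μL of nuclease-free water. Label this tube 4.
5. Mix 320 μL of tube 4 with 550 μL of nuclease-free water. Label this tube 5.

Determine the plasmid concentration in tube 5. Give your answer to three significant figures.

Step 1: 320 μL + 4.2 mL = 4520 μL total → factor 4520/320 = 14.125
Step 2: 0.32 mL + 1350 μL = 1.67 mL total → factor 1.67/0.32 = 5.2188
Step 3: 0.5 mL + 5.75 mL = 6.25 mL total → factor 6.25/0.5 = 12.5
Step 4: 180 μL + 1050 μL = 1230 μL total → factor 1230/180 = 6.8333
Step 5: 320 μL + 550 μL = 870 μL total → factor 870/320 = 2.7188
Overall dilution factor = 14.125 × 5.2188 × 12.5 × 6.8333 × 2.7188 = 17119
Final = 2.00 × 10^5 copies/μL / 17119 = 11.7 copies/μL

11.7 copies/μL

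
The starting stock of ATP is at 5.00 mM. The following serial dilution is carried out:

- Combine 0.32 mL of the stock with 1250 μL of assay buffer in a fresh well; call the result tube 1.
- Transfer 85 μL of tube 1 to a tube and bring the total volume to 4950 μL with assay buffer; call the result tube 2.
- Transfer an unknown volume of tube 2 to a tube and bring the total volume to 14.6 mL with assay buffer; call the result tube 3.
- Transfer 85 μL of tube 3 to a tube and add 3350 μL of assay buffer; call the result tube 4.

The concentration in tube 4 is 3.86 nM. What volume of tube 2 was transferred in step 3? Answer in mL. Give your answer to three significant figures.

Step 1: 0.32 mL + 1250 μL = 1.57 mL total → factor 1.57/0.32 = 4.9062
Step 2: 85 μL brought to 4950 μL → factor 4950/85 = 58.235
Step 3: v brought to 14.6 mL → factor = 14.6 mL/v
Step 4: 85 μL + 3350 μL = 3435 μL total → factor 3435/85 = 40.412
Product of known-step factors = 11546
Overall factor = 5.00 mM / (3.86 nM) = 1.2953 × 10^6
Step-3 factor = 1.2953 × 10^6 / 11546 = 112.19
v = 14.6 mL / 112.19 = 0.130 mL

0.130 mL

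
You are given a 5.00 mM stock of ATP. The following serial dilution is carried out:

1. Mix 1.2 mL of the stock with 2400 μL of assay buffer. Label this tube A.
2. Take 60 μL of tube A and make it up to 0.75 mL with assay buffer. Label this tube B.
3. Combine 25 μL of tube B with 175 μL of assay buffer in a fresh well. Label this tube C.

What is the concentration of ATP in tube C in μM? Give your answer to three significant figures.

16.7 μM

Step 1: 1.2 mL + 2400 μL = 3.6 mL total → factor 3.6/1.2 = 3
Step 2: 60 μL brought to 0.75 mL → factor 750/60 = 12.5
Step 3: 25 μL + 175 μL = 200 μL total → factor 200/25 = 8
Overall dilution factor = 3 × 12.5 × 8 = 300
Final = 5.00 mM / 300 = 0.01667 mM = 16.7 μM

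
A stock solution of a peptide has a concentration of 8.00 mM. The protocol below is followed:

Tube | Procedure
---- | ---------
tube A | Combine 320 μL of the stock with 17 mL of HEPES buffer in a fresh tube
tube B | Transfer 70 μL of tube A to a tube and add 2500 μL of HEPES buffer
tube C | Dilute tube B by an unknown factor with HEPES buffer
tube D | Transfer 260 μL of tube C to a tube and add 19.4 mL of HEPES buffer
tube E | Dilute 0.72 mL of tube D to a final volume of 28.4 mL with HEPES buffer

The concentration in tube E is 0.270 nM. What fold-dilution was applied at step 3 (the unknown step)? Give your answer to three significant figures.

5.00-fold

Step 1: 320 μL + 17 mL = 17320 μL total → factor 17320/320 = 54.125
Step 2: 70 μL + 2500 μL = 2570 μL total → factor 2570/70 = 36.714
Step 3: unknown factor x
Step 4: 260 μL + 19.4 mL = 19660 μL total → factor 19660/260 = 75.615
Step 5: 0.72 mL brought to 28.4 mL → factor 28.4/0.72 = 39.444
Product of known-step factors = 5.9269 × 10^6
Overall factor = 8.00 mM / (0.270 nM) = 2.963 × 10^7
x = 2.963 × 10^7 / 5.9269 × 10^6 = 5.00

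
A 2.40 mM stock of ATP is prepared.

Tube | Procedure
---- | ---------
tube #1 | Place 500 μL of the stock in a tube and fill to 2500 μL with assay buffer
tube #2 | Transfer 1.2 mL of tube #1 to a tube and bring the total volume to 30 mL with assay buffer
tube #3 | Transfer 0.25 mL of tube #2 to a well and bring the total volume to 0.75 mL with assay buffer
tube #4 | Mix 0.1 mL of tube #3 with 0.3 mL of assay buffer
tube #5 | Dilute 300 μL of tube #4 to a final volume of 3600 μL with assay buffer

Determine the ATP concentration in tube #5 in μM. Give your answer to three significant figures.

0.133 μM

Step 1: 500 μL brought to 2500 μL → factor 2500/500 = 5
Step 2: 1.2 mL brought to 30 mL → factor 30/1.2 = 25
Step 3: 0.25 mL brought to 0.75 mL → factor 0.75/0.25 = 3
Step 4: 0.1 mL + 0.3 mL = 0.4 mL total → factor 0.4/0.1 = 4
Step 5: 300 μL brought to 3600 μL → factor 3600/300 = 12
Overall dilution factor = 5 × 25 × 3 × 4 × 12 = 18000
Final = 2.40 mM / 18000 = 0.0001333 mM = 0.133 μM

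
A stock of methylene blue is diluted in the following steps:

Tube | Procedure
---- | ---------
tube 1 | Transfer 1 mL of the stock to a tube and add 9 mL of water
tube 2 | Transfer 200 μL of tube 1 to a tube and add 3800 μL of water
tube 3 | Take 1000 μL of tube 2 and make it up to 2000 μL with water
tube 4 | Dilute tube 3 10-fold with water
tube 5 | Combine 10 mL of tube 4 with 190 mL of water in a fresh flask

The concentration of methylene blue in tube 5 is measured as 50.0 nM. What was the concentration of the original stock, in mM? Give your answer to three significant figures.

Step 1: 1 mL + 9 mL = 10 mL total → factor 10/1 = 10
Step 2: 200 μL + 3800 μL = 4000 μL total → factor 4000/200 = 20
Step 3: 1000 μL brought to 2000 μL → factor 2000/1000 = 2
Step 4: 10-fold → factor 10
Step 5: 10 mL + 190 mL = 200 mL total → factor 200/10 = 20
Overall dilution factor = 10 × 20 × 2 × 10 × 20 = 80000
Stock = 50.0 nM × 80000 = 4.000 × 10^6 nM = 4.00 mM

4.00 mM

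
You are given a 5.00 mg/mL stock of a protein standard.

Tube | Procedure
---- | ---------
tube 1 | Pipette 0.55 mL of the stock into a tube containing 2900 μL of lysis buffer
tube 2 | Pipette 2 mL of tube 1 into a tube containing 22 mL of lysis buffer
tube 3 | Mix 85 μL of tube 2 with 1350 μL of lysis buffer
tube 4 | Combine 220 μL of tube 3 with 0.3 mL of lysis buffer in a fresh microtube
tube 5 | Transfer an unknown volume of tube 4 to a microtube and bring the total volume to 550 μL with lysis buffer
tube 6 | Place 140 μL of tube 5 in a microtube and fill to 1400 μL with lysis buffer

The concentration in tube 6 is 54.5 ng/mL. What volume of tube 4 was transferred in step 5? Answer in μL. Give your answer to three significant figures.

180 μL

Step 1: 0.55 mL + 2900 μL = 3.45 mL total → factor 3.45/0.55 = 6.2727
Step 2: 2 mL + 22 mL = 24 mL total → factor 24/2 = 12
Step 3: 85 μL + 1350 μL = 1435 μL total → factor 1435/85 = 16.882
Step 4: 220 μL + 0.3 mL = 520 μL total → factor 520/220 = 2.3636
Step 5: v brought to 550 μL → factor = 550 μL/v
Step 6: 140 μL brought to 1400 μL → factor 1400/140 = 10
Product of known-step factors = 30037
Overall factor = 5.00 mg/mL / (54.5 ng/mL) = 91743
Step-5 factor = 91743 / 30037 = 3.0544
v = 550 μL / 3.0544 = 180 μL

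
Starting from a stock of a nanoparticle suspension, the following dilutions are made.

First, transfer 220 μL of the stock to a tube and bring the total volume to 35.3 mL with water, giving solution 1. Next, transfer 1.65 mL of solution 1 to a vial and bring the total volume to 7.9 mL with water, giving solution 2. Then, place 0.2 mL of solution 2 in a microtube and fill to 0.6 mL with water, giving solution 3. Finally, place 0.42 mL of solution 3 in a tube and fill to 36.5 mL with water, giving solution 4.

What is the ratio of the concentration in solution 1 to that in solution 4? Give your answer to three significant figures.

Step 1: 220 μL brought to 35.3 mL → factor 35300/220 = 160.45
Step 2: 1.65 mL brought to 7.9 mL → factor 7.9/1.65 = 4.7879
Step 3: 0.2 mL brought to 0.6 mL → factor 0.6/0.2 = 3
Step 4: 0.42 mL brought to 36.5 mL → factor 36.5/0.42 = 86.905
Dilution factor to solution 1 = 160.45; to solution 4 = 2.0029 × 10^5
[solution 1]/[solution 4] = (factor to solution 4)/(factor to solution 1) = 2.0029 × 10^5/160.45 = 1.25 × 10^3

1.25 × 10^3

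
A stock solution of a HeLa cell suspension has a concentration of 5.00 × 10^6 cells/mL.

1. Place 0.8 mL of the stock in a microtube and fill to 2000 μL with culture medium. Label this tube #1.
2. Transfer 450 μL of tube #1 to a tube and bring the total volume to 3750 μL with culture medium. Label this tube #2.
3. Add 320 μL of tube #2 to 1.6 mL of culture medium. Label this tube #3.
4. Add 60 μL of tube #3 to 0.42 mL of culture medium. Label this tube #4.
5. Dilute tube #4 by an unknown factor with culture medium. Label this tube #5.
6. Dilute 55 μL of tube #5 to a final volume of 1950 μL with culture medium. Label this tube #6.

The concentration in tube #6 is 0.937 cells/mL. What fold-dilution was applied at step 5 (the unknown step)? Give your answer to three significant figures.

Step 1: 0.8 mL brought to 2000 μL → factor 2/0.8 = 2.5
Step 2: 450 μL brought to 3750 μL → factor 3750/450 = 8.3333
Step 3: 320 μL + 1.6 mL = 1920 μL total → factor 1920/320 = 6
Step 4: 60 μL + 0.42 mL = 480 μL total → factor 480/60 = 8
Step 5: unknown factor x
Step 6: 55 μL brought to 1950 μL → factor 1950/55 = 35.455
Product of known-step factors = 35455
Overall factor = 5.00 × 10^6 cells/mL / (0.937 cells/mL) = 5.3362 × 10^6
x = 5.3362 × 10^6 / 35455 = 151

151-fold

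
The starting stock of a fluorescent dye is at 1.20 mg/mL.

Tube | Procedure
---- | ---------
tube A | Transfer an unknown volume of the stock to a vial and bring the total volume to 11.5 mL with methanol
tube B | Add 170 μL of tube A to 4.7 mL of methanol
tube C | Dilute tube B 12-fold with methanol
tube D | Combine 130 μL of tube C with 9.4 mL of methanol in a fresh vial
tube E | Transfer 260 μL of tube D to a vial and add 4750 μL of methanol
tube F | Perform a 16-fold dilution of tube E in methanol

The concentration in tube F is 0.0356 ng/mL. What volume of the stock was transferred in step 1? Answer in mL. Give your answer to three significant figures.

Step 1: v brought to 11.5 mL → factor = 11.5 mL/v
Step 2: 170 μL + 4.7 mL = 4870 μL total → factor 4870/170 = 28.647
Step 3: 12-fold → factor 12
Step 4: 130 μL + 9.4 mL = 9530 μL total → factor 9530/130 = 73.308
Step 5: 260 μL + 4750 μL = 5010 μL total → factor 5010/260 = 19.269
Step 6: 16-fold → factor 16
Product of known-step factors = 7.7695 × 10^6
Overall factor = 1.20 mg/mL / (0.0356 ng/mL) = 3.3708 × 10^7
Step-1 factor = 3.3708 × 10^7 / 7.7695 × 10^6 = 4.3385
v = 11.5 mL / 4.3385 = 2.65 mL

2.65 mL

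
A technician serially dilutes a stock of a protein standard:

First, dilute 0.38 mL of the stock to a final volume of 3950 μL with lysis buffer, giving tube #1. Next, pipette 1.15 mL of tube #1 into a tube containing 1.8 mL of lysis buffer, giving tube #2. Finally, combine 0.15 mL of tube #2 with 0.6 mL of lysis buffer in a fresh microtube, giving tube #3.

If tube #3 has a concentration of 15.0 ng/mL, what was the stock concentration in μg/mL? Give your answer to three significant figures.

2.00 μg/mL

Step 1: 0.38 mL brought to 3950 μL → factor 3.95/0.38 = 10.395
Step 2: 1.15 mL + 1.8 mL = 2.95 mL total → factor 2.95/1.15 = 2.5652
Step 3: 0.15 mL + 0.6 mL = 0.75 mL total → factor 0.75/0.15 = 5
Overall dilution factor = 10.395 × 2.5652 × 5 = 133.32
Stock = 15.0 ng/mL × 133.32 = 2000 ng/mL = 2.00 μg/mL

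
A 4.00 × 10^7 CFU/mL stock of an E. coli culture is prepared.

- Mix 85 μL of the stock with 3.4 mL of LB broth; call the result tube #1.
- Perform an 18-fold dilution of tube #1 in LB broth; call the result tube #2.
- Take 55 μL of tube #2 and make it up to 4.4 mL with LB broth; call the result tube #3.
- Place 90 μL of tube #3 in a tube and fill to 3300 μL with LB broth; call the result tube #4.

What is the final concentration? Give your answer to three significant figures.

18.5 CFU/mL

Step 1: 85 μL + 3.4 mL = 3485 μL total → factor 3485/85 = 41
Step 2: 18-fold → factor 18
Step 3: 55 μL brought to 4.4 mL → factor 4400/55 = 80
Step 4: 90 μL brought to 3300 μL → factor 3300/90 = 36.667
Overall dilution factor = 41 × 18 × 80 × 36.667 = 2.1648 × 10^6
Final = 4.00 × 10^7 CFU/mL / 2.1648 × 10^6 = 18.5 CFU/mL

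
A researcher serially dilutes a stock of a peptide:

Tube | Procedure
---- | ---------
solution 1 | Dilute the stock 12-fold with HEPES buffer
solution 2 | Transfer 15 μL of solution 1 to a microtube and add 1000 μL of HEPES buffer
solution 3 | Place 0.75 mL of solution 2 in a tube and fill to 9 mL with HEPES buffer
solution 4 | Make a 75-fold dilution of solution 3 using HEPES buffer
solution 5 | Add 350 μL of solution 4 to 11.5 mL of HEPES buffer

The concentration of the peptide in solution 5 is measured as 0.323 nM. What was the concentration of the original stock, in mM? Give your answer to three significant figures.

Step 1: 12-fold → factor 12
Step 2: 15 μL + 1000 μL = 1015 μL total → factor 1015/15 = 67.667
Step 3: 0.75 mL brought to 9 mL → factor 9/0.75 = 12
Step 4: 75-fold → factor 75
Step 5: 350 μL + 11.5 mL = 11850 μL total → factor 11850/350 = 33.857
Overall dilution factor = 12 × 67.667 × 12 × 75 × 33.857 = 2.4743 × 10^7
Stock = 0.323 nM × 2.4743 × 10^7 = 7.992 × 10^6 nM = 7.99 mM

7.99 mM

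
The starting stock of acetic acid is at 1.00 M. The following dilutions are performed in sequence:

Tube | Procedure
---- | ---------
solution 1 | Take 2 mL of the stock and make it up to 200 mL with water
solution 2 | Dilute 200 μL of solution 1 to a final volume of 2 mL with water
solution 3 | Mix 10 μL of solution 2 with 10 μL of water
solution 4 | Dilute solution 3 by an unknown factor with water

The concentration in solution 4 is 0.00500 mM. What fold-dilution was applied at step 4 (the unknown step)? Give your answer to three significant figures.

100-fold

Step 1: 2 mL brought to 200 mL → factor 200/2 = 100
Step 2: 200 μL brought to 2 mL → factor 2000/200 = 10
Step 3: 10 μL + 10 μL = 20 μL total → factor 20/10 = 2
Step 4: unknown factor x
Product of known-step factors = 2000
Overall factor = 1.00 M / (0.00500 mM) = 2 × 10^5
x = 2 × 10^5 / 2000 = 100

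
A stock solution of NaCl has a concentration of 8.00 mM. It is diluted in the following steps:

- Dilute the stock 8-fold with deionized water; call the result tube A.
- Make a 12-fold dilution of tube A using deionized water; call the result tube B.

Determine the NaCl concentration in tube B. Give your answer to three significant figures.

Step 1: 8-fold → factor 8
Step 2: 12-fold → factor 12
Overall dilution factor = 8 × 12 = 96
Final = 8.00 mM / 96 = 0.0833 mM

0.0833 mM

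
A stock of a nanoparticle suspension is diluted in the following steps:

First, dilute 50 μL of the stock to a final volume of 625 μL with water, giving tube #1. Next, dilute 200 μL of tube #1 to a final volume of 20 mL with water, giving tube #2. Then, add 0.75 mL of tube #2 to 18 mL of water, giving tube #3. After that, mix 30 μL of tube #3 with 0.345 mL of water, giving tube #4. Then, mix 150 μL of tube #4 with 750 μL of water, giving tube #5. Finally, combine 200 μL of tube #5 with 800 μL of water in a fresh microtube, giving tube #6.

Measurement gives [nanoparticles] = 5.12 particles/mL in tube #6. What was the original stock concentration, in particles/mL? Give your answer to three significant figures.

Step 1: 50 μL brought to 625 μL → factor 625/50 = 12.5
Step 2: 200 μL brought to 20 mL → factor 20000/200 = 100
Step 3: 0.75 mL + 18 mL = 18.75 mL total → factor 18.75/0.75 = 25
Step 4: 30 μL + 0.345 mL = 375 μL total → factor 375/30 = 12.5
Step 5: 150 μL + 750 μL = 900 μL total → factor 900/150 = 6
Step 6: 200 μL + 800 μL = 1000 μL total → factor 1000/200 = 5
Overall dilution factor = 12.5 × 100 × 25 × 12.5 × 6 × 5 = 1.1719 × 10^7
Stock = 5.12 particles/mL × 1.1719 × 10^7 = 6.00 × 10^7 particles/mL

6.00 × 10^7 particles/mL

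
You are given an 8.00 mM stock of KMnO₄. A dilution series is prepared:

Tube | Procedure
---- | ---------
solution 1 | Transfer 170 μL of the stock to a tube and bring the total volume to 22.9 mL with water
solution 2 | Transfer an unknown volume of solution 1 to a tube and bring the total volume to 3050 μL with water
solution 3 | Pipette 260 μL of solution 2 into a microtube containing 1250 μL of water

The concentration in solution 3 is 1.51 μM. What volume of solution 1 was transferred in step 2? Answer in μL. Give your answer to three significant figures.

450 μL

Step 1: 170 μL brought to 22.9 mL → factor 22900/170 = 134.71
Step 2: v brought to 3050 μL → factor = 3050 μL/v
Step 3: 260 μL + 1250 μL = 1510 μL total → factor 1510/260 = 5.8077
Product of known-step factors = 782.33
Overall factor = 8.00 mM / (1.51 μM) = 5298
Step-2 factor = 5298 / 782.33 = 6.7721
v = 3050 μL / 6.7721 = 450 μL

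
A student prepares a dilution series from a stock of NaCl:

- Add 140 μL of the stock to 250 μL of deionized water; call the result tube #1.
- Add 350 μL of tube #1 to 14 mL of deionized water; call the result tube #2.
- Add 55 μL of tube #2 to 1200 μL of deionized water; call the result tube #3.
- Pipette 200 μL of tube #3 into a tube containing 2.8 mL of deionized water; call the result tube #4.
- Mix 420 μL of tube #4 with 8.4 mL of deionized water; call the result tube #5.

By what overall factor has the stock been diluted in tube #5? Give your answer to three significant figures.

Step 1: 140 μL + 250 μL = 390 μL total → factor 390/140 = 2.7857
Step 2: 350 μL + 14 mL = 14350 μL total → factor 14350/350 = 41
Step 3: 55 μL + 1200 μL = 1255 μL total → factor 1255/55 = 22.818
Step 4: 200 μL + 2.8 mL = 3000 μL total → factor 3000/200 = 15
Step 5: 420 μL + 8.4 mL = 8820 μL total → factor 8820/420 = 21
Overall dilution factor = 2.7857 × 41 × 22.818 × 15 × 21 = 8.2094 × 10^5

8.21 × 10^5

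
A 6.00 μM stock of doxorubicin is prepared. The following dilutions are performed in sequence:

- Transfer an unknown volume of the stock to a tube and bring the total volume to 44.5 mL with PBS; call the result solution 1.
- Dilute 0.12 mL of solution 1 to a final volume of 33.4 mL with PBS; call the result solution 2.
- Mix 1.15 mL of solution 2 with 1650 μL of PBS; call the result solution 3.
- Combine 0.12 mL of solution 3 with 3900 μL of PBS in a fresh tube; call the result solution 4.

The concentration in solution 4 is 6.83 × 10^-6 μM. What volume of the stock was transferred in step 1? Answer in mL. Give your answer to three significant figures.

1.15 mL

Step 1: v brought to 44.5 mL → factor = 44.5 mL/v
Step 2: 0.12 mL brought to 33.4 mL → factor 33.4/0.12 = 278.33
Step 3: 1.15 mL + 1650 μL = 2.8 mL total → factor 2.8/1.15 = 2.4348
Step 4: 0.12 mL + 3900 μL = 4.02 mL total → factor 4.02/0.12 = 33.5
Product of known-step factors = 22702
Overall factor = 6.00 μM / (6.83 × 10^-6 μM) = 8.7848 × 10^5
Step-1 factor = 8.7848 × 10^5 / 22702 = 38.695
v = 44.5 mL / 38.695 = 1.15 mL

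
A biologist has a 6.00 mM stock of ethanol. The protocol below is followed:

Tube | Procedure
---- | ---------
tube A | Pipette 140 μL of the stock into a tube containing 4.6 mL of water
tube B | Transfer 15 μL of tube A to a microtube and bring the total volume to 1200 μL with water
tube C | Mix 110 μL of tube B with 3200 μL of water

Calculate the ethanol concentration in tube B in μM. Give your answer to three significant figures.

Step 1: 140 μL + 4.6 mL = 4740 μL total → factor 4740/140 = 33.857
Step 2: 15 μL brought to 1200 μL → factor 1200/15 = 80
Dilution factor through tube B = 33.857 × 80 = 2708.6
[tube B] = 6.00 mM / 2708.6 = 0.002215 mM = 2.22 μM

2.22 μM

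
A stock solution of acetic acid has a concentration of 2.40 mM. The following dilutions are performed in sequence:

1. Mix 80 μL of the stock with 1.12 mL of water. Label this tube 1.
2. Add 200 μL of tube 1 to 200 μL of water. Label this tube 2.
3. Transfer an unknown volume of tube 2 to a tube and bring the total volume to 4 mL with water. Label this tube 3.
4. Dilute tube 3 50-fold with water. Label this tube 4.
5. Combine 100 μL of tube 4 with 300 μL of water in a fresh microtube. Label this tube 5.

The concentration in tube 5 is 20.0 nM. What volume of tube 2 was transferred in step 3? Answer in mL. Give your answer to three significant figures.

Step 1: 80 μL + 1.12 mL = 1200 μL total → factor 1200/80 = 15
Step 2: 200 μL + 200 μL = 400 μL total → factor 400/200 = 2
Step 3: v brought to 4 mL → factor = 4 mL/v
Step 4: 50-fold → factor 50
Step 5: 100 μL + 300 μL = 400 μL total → factor 400/100 = 4
Product of known-step factors = 6000
Overall factor = 2.40 mM / (20.0 nM) = 1.2 × 10^5
Step-3 factor = 1.2 × 10^5 / 6000 = 20
v = 4 mL / 20 = 0.200 mL

0.200 mL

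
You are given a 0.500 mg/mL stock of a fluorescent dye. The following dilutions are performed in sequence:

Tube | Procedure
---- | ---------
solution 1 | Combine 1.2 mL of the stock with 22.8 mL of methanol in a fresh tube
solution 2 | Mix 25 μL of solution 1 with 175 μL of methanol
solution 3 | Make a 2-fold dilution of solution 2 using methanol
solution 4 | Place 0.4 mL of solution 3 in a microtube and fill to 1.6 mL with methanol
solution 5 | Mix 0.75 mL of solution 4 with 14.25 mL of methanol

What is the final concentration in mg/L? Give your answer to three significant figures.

0.0195 mg/L

Step 1: 1.2 mL + 22.8 mL = 24 mL total → factor 24/1.2 = 20
Step 2: 25 μL + 175 μL = 200 μL total → factor 200/25 = 8
Step 3: 2-fold → factor 2
Step 4: 0.4 mL brought to 1.6 mL → factor 1.6/0.4 = 4
Step 5: 0.75 mL + 14.25 mL = 15 mL total → factor 15/0.75 = 20
Overall dilution factor = 20 × 8 × 2 × 4 × 20 = 25600
Final = 0.500 mg/mL / 25600 = 1.953 × 10^-5 mg/mL = 0.0195 mg/L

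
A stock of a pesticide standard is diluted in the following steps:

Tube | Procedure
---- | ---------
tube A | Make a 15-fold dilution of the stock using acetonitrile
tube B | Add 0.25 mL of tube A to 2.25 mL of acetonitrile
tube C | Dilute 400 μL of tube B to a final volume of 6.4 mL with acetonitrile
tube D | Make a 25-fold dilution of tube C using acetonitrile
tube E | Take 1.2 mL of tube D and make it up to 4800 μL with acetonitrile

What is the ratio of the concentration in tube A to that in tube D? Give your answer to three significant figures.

4.00 × 10^3

Step 1: 15-fold → factor 15
Step 2: 0.25 mL + 2.25 mL = 2.5 mL total → factor 2.5/0.25 = 10
Step 3: 400 μL brought to 6.4 mL → factor 6400/400 = 16
Step 4: 25-fold → factor 25
Dilution factor to tube A = 15; to tube D = 60000
[tube A]/[tube D] = (factor to tube D)/(factor to tube A) = 60000/15 = 4.00 × 10^3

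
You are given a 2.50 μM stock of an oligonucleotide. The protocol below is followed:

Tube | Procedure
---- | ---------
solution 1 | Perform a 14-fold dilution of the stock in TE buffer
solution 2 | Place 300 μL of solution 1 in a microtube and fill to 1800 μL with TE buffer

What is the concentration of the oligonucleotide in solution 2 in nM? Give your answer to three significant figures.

29.8 nM

Step 1: 14-fold → factor 14
Step 2: 300 μL brought to 1800 μL → factor 1800/300 = 6
Overall dilution factor = 14 × 6 = 84
Final = 2.50 μM / 84 = 0.02976 μM = 29.8 nM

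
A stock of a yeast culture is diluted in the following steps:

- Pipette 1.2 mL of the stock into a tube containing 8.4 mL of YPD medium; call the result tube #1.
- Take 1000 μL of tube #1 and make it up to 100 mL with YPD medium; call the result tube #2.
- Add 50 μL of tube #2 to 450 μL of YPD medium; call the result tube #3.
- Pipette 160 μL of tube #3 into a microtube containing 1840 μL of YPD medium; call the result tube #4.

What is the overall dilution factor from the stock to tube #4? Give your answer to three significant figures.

1.00 × 10^5

Step 1: 1.2 mL + 8.4 mL = 9.6 mL total → factor 9.6/1.2 = 8
Step 2: 1000 μL brought to 100 mL → factor 1 × 10^5/1000 = 100
Step 3: 50 μL + 450 μL = 500 μL total → factor 500/50 = 10
Step 4: 160 μL + 1840 μL = 2000 μL total → factor 2000/160 = 12.5
Overall dilution factor = 8 × 100 × 10 × 12.5 = 1 × 10^5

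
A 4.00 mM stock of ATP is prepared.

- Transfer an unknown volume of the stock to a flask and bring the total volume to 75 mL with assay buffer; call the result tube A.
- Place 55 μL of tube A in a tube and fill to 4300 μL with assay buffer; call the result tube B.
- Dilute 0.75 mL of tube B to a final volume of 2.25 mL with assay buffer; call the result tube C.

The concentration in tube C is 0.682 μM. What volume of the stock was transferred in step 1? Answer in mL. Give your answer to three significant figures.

3.00 mL

Step 1: v brought to 75 mL → factor = 75 mL/v
Step 2: 55 μL brought to 4300 μL → factor 4300/55 = 78.182
Step 3: 0.75 mL brought to 2.25 mL → factor 2.25/0.75 = 3
Product of known-step factors = 234.55
Overall factor = 4.00 mM / (0.682 μM) = 5865.1
Step-1 factor = 5865.1 / 234.55 = 25.006
v = 75 mL / 25.006 = 3.00 mL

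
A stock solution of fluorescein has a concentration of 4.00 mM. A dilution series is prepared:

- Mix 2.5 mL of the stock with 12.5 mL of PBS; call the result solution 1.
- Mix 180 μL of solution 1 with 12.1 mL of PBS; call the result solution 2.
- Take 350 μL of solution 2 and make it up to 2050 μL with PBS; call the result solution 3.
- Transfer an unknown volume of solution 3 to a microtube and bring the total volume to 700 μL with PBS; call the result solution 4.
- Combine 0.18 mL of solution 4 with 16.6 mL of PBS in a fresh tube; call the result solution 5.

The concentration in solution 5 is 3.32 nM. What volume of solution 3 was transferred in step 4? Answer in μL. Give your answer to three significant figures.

Step 1: 2.5 mL + 12.5 mL = 15 mL total → factor 15/2.5 = 6
Step 2: 180 μL + 12.1 mL = 12280 μL total → factor 12280/180 = 68.222
Step 3: 350 μL brought to 2050 μL → factor 2050/350 = 5.8571
Step 4: v brought to 700 μL → factor = 700 μL/v
Step 5: 0.18 mL + 16.6 mL = 16.78 mL total → factor 16.78/0.18 = 93.222
Product of known-step factors = 2.235 × 10^5
Overall factor = 4.00 mM / (3.32 nM) = 1.2048 × 10^6
Step-4 factor = 1.2048 × 10^6 / 2.235 × 10^5 = 5.3906
v = 700 μL / 5.3906 = 130 μL

130 μL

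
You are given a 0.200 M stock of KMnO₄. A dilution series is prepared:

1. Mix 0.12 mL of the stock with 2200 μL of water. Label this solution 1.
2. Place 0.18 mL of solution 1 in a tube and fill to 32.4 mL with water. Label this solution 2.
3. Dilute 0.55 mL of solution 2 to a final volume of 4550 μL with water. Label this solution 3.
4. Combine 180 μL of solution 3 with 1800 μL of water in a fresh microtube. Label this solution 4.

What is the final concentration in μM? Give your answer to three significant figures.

0.632 μM

Step 1: 0.12 mL + 2200 μL = 2.32 mL total → factor 2.32/0.12 = 19.333
Step 2: 0.18 mL brought to 32.4 mL → factor 32.4/0.18 = 180
Step 3: 0.55 mL brought to 4550 μL → factor 4.55/0.55 = 8.2727
Step 4: 180 μL + 1800 μL = 1980 μL total → factor 1980/180 = 11
Overall dilution factor = 19.333 × 180 × 8.2727 × 11 = 3.1668 × 10^5
Final = 0.200 M / 3.1668 × 10^5 = 6.316 × 10^-7 M = 0.632 μM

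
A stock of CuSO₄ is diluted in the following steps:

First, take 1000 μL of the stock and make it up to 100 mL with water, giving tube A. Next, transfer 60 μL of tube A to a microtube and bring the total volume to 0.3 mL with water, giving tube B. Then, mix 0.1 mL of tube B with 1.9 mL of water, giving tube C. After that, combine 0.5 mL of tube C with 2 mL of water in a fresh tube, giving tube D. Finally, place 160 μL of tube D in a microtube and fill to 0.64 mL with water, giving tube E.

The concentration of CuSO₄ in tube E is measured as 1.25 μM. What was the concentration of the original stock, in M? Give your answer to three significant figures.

0.250 M

Step 1: 1000 μL brought to 100 mL → factor 1 × 10^5/1000 = 100
Step 2: 60 μL brought to 0.3 mL → factor 300/60 = 5
Step 3: 0.1 mL + 1.9 mL = 2 mL total → factor 2/0.1 = 20
Step 4: 0.5 mL + 2 mL = 2.5 mL total → factor 2.5/0.5 = 5
Step 5: 160 μL brought to 0.64 mL → factor 640/160 = 4
Overall dilution factor = 100 × 5 × 20 × 5 × 4 = 2 × 10^5
Stock = 1.25 μM × 2 × 10^5 = 2.500 × 10^5 μM = 0.250 M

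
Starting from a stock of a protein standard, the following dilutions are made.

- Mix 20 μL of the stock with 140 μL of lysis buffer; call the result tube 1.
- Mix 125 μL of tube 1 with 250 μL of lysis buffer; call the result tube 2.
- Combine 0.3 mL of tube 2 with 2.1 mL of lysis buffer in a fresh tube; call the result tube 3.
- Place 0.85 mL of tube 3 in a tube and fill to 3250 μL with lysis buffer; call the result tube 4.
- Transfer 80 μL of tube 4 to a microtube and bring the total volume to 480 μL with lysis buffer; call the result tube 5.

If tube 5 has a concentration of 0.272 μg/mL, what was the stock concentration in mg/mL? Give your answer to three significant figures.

Step 1: 20 μL + 140 μL = 160 μL total → factor 160/20 = 8
Step 2: 125 μL + 250 μL = 375 μL total → factor 375/125 = 3
Step 3: 0.3 mL + 2.1 mL = 2.4 mL total → factor 2.4/0.3 = 8
Step 4: 0.85 mL brought to 3250 μL → factor 3.25/0.85 = 3.8235
Step 5: 80 μL brought to 480 μL → factor 480/80 = 6
Overall dilution factor = 8 × 3 × 8 × 3.8235 × 6 = 4404.7
Stock = 0.272 μg/mL × 4404.7 = 1198 μg/mL = 1.20 mg/mL

1.20 mg/mL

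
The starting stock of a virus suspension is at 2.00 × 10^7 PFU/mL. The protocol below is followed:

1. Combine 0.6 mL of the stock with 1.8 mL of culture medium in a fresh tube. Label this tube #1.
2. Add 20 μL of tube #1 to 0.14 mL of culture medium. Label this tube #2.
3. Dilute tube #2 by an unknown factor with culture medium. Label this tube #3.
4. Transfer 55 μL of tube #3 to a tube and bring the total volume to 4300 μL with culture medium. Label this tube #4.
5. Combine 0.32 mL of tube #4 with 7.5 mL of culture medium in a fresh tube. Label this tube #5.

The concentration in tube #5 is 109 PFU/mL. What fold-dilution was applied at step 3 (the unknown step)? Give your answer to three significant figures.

3.00-fold

Step 1: 0.6 mL + 1.8 mL = 2.4 mL total → factor 2.4/0.6 = 4
Step 2: 20 μL + 0.14 mL = 160 μL total → factor 160/20 = 8
Step 3: unknown factor x
Step 4: 55 μL brought to 4300 μL → factor 4300/55 = 78.182
Step 5: 0.32 mL + 7.5 mL = 7.82 mL total → factor 7.82/0.32 = 24.438
Product of known-step factors = 61138
Overall factor = 2.00 × 10^7 PFU/mL / (109 PFU/mL) = 1.8349 × 10^5
x = 1.8349 × 10^5 / 61138 = 3.00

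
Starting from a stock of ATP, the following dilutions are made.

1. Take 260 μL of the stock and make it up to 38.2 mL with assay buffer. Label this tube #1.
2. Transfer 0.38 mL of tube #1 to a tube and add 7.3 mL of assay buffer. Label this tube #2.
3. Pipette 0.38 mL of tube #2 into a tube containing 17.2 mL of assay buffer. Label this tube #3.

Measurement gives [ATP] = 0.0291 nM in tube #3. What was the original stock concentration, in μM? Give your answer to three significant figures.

Step 1: 260 μL brought to 38.2 mL → factor 38200/260 = 146.92
Step 2: 0.38 mL + 7.3 mL = 7.68 mL total → factor 7.68/0.38 = 20.211
Step 3: 0.38 mL + 17.2 mL = 17.58 mL total → factor 17.58/0.38 = 46.263
Overall dilution factor = 146.92 × 20.211 × 46.263 = 1.3737 × 10^5
Stock = 0.0291 nM × 1.3737 × 10^5 = 3998 nM = 4.00 μM

4.00 μM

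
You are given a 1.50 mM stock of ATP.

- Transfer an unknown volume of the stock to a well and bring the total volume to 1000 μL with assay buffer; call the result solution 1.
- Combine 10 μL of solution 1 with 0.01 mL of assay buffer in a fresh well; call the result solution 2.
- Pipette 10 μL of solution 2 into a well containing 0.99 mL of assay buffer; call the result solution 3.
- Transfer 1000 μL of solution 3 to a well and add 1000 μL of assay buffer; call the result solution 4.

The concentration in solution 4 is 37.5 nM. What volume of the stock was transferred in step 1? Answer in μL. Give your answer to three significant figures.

10.0 μL

Step 1: v brought to 1000 μL → factor = 1000 μL/v
Step 2: 10 μL + 0.01 mL = 20 μL total → factor 20/10 = 2
Step 3: 10 μL + 0.99 mL = 1000 μL total → factor 1000/10 = 100
Step 4: 1000 μL + 1000 μL = 2000 μL total → factor 2000/1000 = 2
Product of known-step factors = 400
Overall factor = 1.50 mM / (37.5 nM) = 40000
Step-1 factor = 40000 / 400 = 100
v = 1000 μL / 100 = 10.0 μL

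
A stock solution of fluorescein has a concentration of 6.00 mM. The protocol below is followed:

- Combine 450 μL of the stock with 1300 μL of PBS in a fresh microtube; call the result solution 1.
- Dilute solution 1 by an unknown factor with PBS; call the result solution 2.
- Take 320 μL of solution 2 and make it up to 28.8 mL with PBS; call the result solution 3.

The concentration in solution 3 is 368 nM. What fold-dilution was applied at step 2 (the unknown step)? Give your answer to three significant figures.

46.6-fold

Step 1: 450 μL + 1300 μL = 1750 μL total → factor 1750/450 = 3.8889
Step 2: unknown factor x
Step 3: 320 μL brought to 28.8 mL → factor 28800/320 = 90
Product of known-step factors = 350
Overall factor = 6.00 mM / (368 nM) = 16304
x = 16304 / 350 = 46.6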